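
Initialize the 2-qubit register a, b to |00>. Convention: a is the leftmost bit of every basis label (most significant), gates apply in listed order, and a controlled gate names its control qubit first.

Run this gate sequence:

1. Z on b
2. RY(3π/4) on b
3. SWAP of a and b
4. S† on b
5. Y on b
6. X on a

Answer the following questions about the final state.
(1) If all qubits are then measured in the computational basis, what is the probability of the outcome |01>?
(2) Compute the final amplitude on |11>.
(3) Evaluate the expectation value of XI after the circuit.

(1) A full measurement returns |01> with probability sqrt(2)/4 + 1/2.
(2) The final state's coefficient on |11> equals I*sqrt(2 - sqrt(2))/2.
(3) The expectation value of XI is sqrt(2)/2.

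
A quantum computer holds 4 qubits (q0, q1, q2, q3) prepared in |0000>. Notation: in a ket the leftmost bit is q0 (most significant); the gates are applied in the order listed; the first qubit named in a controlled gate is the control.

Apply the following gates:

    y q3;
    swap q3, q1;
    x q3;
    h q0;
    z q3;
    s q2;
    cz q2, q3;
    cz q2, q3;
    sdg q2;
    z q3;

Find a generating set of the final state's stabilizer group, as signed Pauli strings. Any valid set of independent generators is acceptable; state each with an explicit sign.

One valid set of independent stabilizer generators is +XIII, -IZII, +IIZI, -IIIZ (any independent generating set of the same group is equally correct).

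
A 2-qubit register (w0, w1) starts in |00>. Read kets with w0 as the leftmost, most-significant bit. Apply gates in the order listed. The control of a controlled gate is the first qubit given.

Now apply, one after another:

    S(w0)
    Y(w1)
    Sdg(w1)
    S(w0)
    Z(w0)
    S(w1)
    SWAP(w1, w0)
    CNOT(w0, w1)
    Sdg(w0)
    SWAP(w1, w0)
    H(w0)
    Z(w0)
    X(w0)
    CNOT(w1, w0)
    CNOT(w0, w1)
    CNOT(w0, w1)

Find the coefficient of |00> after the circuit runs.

The final state's coefficient on |00> equals 0. Key observation: gates 15-16 undo each other exactly, leaving only the rest of the circuit to track.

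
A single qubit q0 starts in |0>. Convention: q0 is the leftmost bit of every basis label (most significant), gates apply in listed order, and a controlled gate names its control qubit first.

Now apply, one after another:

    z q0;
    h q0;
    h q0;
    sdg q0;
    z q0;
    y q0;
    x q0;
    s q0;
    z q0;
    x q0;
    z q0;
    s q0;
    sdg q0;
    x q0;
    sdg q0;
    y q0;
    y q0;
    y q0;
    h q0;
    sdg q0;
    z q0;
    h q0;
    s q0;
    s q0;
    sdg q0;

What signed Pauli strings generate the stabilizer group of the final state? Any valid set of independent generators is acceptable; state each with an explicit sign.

The stabilizer group can be generated by -X, among other valid generating sets. Key observation: the block from step 2 through step 3 cancels to the identity and can be dropped.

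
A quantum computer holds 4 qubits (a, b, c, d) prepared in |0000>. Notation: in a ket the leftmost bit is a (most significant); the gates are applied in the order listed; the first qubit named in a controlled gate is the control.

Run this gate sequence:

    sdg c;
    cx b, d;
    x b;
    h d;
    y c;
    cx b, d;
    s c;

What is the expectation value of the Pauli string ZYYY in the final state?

The expectation value of ZYYY is 0.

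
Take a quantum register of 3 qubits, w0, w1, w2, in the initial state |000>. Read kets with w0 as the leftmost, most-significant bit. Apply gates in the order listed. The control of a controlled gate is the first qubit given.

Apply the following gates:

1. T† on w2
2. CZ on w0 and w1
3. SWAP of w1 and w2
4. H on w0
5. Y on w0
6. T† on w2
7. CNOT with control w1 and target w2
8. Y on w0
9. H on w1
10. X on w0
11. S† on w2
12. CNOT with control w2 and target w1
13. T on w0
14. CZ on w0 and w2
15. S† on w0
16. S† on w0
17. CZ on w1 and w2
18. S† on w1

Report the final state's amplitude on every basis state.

The final amplitudes are 1/2 on |000>, 0 on |001>, -I/2 on |010>, 0 on |011>, -exp(I*pi/4)/2 on |100>, 0 on |101>, exp(3*I*pi/4)/2 on |110>, 0 on |111>.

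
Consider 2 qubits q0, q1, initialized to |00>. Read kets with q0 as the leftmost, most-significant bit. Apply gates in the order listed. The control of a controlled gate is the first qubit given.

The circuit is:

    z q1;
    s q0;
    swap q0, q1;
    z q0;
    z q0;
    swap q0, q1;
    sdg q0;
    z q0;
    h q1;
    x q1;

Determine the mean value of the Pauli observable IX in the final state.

The expectation value of IX is 1.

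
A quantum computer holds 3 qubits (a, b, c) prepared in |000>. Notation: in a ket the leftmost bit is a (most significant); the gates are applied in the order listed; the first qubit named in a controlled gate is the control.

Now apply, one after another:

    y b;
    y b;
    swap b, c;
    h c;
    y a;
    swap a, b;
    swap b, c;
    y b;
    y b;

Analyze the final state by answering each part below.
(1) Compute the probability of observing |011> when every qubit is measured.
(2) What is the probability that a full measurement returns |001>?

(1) Outcome |011> occurs with probability 1/2.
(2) A full measurement returns |001> with probability 1/2.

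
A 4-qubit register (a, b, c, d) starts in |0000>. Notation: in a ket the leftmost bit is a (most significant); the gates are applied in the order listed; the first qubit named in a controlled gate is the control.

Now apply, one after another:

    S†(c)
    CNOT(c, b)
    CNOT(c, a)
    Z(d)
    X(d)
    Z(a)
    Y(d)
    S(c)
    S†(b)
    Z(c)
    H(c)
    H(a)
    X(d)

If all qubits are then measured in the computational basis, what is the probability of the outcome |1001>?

Outcome |1001> occurs with probability 1/4.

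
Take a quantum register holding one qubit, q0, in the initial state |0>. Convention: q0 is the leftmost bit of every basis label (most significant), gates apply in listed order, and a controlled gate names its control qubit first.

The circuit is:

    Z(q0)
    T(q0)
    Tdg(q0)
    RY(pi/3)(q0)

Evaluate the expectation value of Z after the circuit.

The observable Z averages to 1/2.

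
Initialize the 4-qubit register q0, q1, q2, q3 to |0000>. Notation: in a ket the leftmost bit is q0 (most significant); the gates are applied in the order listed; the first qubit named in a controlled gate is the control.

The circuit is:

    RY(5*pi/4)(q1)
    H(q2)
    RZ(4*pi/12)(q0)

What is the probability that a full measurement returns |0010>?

The probability of measuring |0010> is 1/4 - sqrt(2)/8.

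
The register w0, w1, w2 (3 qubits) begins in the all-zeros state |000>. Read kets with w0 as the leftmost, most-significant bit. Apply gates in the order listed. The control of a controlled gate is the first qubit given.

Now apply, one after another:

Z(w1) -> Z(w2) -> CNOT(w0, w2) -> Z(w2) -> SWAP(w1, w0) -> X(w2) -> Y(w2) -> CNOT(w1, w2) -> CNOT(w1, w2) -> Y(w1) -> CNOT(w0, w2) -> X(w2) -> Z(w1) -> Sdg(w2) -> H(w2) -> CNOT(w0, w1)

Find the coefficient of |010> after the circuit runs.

|010> carries amplitude sqrt(2)*I/2 in the final state.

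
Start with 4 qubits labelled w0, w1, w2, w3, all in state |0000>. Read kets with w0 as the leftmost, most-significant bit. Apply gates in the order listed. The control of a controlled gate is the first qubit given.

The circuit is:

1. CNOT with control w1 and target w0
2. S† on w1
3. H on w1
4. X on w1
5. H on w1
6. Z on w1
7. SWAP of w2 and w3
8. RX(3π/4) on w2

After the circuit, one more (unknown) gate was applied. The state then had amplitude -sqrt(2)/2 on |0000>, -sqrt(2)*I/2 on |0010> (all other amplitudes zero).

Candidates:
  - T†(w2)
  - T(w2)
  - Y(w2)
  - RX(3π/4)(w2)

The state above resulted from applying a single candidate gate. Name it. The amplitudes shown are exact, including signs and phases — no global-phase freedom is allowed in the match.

The unique candidate consistent with the amplitudes is RX(3π/4)(w2).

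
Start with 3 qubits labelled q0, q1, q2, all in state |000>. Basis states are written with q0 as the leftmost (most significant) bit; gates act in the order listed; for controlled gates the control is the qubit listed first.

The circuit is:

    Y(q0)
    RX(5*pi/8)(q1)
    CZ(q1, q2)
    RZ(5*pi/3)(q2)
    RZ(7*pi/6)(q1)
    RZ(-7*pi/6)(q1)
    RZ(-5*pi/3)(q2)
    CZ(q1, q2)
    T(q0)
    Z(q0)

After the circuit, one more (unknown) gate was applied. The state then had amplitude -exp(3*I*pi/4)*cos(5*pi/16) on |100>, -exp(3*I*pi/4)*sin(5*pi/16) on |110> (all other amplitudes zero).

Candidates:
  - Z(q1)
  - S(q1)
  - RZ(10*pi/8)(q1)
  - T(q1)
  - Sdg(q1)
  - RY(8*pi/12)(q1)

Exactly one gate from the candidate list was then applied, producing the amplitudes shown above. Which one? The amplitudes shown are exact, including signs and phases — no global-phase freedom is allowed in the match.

The applied gate was S(q1). Key observation: gates 3-8 undo each other exactly, leaving only the rest of the circuit to track.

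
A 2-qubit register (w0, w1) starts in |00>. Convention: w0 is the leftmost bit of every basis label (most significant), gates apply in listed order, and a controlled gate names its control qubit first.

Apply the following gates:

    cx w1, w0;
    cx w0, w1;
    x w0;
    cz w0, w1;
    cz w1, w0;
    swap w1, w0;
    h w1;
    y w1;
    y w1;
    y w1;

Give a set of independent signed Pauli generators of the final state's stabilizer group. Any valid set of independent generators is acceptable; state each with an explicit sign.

The stabilizer group can be generated by +IX, +ZI, among other valid generating sets.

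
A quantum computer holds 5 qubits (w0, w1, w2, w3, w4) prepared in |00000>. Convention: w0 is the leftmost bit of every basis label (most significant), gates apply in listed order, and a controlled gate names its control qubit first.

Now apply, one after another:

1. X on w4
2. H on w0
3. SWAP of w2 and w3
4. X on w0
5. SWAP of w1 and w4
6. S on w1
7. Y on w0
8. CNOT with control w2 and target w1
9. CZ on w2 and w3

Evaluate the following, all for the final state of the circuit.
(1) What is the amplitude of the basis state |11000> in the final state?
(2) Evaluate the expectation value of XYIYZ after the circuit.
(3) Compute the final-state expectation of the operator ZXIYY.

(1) The final state's coefficient on |11000> equals -sqrt(2)/2.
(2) The observable XYIYZ averages to 0.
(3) The expectation value of ZXIYY is 0.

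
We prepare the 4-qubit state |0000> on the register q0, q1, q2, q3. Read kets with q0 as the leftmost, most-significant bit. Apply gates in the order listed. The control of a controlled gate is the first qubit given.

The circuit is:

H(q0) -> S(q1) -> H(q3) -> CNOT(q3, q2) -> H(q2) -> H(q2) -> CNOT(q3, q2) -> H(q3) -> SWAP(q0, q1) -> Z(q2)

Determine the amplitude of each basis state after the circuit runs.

After the circuit, the state carries amplitude sqrt(2)/2 on |0000>, sqrt(2)/2 on |0100>, and 0 on every other basis state.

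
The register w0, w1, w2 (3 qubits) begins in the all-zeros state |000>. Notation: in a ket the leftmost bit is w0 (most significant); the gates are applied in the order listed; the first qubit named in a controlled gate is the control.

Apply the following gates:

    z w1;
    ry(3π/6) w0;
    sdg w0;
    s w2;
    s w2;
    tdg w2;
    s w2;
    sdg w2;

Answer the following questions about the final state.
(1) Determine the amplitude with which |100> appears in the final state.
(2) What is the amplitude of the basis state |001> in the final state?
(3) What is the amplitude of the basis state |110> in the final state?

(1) |100> carries amplitude -sqrt(2)*I/2 in the final state. Key observation: steps 7-8 multiply out to the identity, so the circuit reduces to the remaining gates.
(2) The amplitude on |001> is 0.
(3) The amplitude on |110> is 0.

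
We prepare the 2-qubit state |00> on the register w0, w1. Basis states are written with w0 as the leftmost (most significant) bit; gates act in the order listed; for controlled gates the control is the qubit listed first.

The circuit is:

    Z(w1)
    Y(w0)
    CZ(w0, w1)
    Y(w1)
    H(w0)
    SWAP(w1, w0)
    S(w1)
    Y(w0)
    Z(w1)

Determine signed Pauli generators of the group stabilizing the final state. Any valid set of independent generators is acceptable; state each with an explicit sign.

One valid set of independent stabilizer generators is +IY, +ZI (any independent generating set of the same group is equally correct).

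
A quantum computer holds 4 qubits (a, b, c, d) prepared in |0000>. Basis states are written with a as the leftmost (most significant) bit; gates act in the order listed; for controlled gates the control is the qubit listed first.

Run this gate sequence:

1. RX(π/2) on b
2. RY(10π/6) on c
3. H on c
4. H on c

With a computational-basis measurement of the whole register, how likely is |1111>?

The probability of measuring |1111> is 0. Key observation: steps 3-4 multiply out to the identity, so the circuit reduces to the remaining gates.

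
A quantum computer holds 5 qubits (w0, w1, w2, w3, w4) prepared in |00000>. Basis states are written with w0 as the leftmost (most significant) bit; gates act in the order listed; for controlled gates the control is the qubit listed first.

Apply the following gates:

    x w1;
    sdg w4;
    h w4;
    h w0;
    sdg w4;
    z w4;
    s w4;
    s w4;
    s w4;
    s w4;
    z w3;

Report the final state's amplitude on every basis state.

After the circuit, the state carries amplitude 1/2 on |01000>, I/2 on |01001>, 1/2 on |11000>, I/2 on |11001>, and 0 on every other basis state.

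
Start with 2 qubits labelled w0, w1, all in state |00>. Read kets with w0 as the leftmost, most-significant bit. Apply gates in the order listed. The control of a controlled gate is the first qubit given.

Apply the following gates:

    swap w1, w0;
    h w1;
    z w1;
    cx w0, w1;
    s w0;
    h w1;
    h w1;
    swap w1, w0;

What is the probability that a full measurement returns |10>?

The probability of measuring |10> is 1/2.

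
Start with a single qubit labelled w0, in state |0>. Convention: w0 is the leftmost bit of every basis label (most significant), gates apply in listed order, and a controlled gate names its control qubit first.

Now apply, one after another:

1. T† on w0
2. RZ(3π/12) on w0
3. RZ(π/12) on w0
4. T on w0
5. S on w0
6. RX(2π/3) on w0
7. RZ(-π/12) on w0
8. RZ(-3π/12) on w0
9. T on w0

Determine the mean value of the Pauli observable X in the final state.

In the final state, X has expectation -3*sqrt(2)/8 + sqrt(6)/8.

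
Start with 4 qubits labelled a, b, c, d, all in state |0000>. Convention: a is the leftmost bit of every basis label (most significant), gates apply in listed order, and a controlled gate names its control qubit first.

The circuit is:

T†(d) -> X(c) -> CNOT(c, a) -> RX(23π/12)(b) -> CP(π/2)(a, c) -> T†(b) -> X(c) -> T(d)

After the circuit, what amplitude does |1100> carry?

|1100> carries amplitude (-sqrt(sqrt(2) + 2)/4 + sqrt(6 - 3*sqrt(2))/4)*exp(3*I*pi/4) in the final state.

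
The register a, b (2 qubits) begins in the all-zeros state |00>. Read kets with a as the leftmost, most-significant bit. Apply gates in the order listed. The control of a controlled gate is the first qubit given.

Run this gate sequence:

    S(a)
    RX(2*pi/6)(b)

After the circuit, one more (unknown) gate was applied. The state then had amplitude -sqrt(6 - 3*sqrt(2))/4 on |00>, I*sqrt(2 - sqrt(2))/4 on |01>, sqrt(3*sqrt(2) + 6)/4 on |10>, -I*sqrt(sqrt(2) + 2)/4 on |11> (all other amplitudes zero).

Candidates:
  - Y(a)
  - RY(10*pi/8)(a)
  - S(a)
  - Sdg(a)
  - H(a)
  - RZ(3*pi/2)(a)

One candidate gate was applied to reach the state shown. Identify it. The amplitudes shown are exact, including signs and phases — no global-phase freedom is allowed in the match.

It was RY(10*pi/8)(a) that produced the state shown.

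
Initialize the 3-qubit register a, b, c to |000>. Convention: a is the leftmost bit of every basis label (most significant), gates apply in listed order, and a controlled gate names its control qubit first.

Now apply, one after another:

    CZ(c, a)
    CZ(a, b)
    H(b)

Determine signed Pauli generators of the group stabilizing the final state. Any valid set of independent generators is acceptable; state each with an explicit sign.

The stabilizer group can be generated by +IXI, +ZII, +IIZ, among other valid generating sets.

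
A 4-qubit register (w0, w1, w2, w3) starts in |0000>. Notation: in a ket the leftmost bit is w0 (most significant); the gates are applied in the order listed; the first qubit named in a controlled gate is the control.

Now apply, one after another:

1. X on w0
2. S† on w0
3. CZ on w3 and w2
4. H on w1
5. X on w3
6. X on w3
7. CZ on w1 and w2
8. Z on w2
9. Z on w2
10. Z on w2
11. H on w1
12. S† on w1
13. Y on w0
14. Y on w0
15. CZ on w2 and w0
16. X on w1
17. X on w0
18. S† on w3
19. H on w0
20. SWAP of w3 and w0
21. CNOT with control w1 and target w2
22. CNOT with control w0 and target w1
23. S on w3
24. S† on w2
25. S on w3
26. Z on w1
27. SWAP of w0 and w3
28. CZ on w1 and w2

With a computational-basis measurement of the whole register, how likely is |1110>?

The probability of measuring |1110> is 1/2. Key observation: gates 5-6 undo each other exactly, leaving only the rest of the circuit to track.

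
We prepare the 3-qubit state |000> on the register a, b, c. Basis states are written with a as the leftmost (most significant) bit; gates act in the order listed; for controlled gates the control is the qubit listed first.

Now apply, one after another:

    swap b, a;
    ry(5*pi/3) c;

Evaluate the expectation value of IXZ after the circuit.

The observable IXZ averages to 0.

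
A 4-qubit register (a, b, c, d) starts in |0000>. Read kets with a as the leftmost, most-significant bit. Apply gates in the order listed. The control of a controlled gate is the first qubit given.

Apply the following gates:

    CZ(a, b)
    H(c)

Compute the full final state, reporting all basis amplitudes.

The resulting statevector has amplitude sqrt(2)/2 on |0000>, sqrt(2)/2 on |0010>, and 0 on every other basis state.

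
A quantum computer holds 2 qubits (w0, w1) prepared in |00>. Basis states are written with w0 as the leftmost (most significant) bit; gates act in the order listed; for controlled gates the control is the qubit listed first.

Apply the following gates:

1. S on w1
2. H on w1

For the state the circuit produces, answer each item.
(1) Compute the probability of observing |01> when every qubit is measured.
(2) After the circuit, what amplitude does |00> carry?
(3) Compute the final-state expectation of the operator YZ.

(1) A full measurement returns |01> with probability 1/2.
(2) The amplitude on |00> is sqrt(2)/2.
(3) The observable YZ averages to 0.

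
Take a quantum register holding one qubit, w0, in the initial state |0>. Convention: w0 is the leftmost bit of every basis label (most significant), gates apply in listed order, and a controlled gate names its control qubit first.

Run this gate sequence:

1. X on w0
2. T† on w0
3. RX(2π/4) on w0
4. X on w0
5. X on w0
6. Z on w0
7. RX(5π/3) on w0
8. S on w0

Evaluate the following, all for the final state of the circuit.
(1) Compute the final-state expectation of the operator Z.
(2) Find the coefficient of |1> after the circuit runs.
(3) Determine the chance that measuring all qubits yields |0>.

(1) The observable Z averages to sqrt(3)/2. Key observation: gates 4-5 undo each other exactly, leaving only the rest of the circuit to track.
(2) The amplitude on |1> is (-sqrt(2) + sqrt(6))*exp(I*pi/4)/4.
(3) A full measurement returns |0> with probability sqrt(3)/4 + 1/2.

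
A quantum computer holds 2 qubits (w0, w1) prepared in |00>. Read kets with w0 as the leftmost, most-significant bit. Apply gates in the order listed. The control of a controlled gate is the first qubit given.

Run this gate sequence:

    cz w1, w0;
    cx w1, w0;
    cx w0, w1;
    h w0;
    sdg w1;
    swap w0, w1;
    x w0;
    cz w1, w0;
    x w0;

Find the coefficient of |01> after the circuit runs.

The amplitude on |01> is -sqrt(2)/2.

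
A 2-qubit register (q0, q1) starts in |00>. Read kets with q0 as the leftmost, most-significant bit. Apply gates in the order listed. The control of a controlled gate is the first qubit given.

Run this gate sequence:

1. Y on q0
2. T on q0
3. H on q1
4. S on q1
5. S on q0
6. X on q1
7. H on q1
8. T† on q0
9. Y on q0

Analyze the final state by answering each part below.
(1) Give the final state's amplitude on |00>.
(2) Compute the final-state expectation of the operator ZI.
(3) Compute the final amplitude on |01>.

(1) |00> carries amplitude -1/2 + I/2 in the final state.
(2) The observable ZI averages to 1.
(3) The final state's coefficient on |01> equals -1/2 - I/2.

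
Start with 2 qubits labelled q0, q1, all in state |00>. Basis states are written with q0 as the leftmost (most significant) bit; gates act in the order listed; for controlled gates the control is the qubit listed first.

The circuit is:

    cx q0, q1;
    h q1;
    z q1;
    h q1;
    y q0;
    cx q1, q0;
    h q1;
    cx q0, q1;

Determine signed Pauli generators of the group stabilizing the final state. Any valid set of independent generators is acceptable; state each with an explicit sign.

The final state is stabilized by the group generated by -IX, +ZI; other independent generating sets are equally valid.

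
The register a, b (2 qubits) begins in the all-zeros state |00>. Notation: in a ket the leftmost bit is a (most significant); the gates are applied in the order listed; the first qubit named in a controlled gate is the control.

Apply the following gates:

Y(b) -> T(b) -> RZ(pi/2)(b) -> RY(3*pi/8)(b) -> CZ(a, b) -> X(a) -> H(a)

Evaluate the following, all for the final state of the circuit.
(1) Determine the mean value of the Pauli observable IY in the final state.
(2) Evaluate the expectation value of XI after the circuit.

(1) The expectation value of IY is 0.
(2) In the final state, XI has expectation -1.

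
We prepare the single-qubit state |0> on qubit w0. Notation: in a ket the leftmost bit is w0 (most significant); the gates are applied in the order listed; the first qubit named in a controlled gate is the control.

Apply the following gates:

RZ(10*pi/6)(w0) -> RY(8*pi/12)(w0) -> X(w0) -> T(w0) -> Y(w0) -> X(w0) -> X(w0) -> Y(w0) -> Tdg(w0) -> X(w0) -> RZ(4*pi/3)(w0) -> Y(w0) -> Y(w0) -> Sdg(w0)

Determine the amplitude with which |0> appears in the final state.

|0> carries amplitude I/2 in the final state.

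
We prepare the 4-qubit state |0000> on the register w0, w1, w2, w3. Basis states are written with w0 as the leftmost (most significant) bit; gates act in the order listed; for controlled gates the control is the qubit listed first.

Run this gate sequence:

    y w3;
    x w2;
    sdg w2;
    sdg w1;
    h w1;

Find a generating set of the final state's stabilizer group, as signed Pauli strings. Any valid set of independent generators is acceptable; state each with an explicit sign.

The stabilizer group can be generated by +IXII, +ZIII, -IIZI, -IIIZ, among other valid generating sets.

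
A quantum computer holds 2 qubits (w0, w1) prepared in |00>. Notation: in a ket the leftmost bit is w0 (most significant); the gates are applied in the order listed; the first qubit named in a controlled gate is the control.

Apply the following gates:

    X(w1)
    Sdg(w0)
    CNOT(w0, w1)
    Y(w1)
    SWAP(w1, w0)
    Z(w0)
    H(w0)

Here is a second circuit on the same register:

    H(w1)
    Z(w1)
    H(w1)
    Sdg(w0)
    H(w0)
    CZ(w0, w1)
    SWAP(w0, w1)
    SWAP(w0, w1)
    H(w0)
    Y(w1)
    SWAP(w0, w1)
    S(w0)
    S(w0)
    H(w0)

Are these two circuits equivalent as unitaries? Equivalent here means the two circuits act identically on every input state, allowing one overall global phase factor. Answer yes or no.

No: there is an input state on which the two circuits produce genuinely different outputs (not merely differing by a phase).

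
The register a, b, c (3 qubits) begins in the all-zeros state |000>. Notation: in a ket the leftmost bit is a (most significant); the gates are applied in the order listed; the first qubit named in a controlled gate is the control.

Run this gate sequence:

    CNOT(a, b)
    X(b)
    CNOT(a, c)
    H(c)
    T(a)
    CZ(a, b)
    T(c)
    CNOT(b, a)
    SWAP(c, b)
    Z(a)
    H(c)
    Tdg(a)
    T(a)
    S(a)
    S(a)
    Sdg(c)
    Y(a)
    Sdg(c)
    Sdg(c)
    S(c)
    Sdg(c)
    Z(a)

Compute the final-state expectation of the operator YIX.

In the final state, YIX has expectation 0. Key observation: gates 20-21 undo each other exactly, leaving only the rest of the circuit to track.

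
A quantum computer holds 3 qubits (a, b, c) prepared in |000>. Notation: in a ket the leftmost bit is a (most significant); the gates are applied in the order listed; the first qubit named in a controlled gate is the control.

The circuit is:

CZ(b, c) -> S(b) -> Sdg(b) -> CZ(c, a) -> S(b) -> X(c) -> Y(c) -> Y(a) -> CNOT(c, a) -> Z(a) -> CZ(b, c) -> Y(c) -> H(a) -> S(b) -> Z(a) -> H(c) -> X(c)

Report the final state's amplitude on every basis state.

After the circuit, the state carries amplitude I/2 on |000>, -I/2 on |001>, 0 on |010>, 0 on |011>, I/2 on |100>, -I/2 on |101>, 0 on |110>, 0 on |111>. Key observation: steps 2-3 multiply out to the identity, so the circuit reduces to the remaining gates.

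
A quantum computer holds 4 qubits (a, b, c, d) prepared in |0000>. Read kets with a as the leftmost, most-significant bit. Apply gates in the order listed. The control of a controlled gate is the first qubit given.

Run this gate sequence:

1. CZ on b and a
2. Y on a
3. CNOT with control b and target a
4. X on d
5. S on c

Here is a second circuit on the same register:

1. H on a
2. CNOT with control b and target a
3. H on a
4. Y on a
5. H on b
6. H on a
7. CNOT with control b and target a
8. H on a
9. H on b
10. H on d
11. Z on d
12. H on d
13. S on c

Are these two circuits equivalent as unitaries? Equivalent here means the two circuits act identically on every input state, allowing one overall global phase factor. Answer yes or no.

No: there is an input state on which the two circuits produce genuinely different outputs (not merely differing by a phase).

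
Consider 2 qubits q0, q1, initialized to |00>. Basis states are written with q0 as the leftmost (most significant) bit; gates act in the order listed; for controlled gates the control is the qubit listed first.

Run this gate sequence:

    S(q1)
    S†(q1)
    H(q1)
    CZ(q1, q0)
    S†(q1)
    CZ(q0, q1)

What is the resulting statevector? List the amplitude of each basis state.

The final amplitudes are sqrt(2)/2 on |00>, -sqrt(2)*I/2 on |01>, 0 on |10>, 0 on |11>.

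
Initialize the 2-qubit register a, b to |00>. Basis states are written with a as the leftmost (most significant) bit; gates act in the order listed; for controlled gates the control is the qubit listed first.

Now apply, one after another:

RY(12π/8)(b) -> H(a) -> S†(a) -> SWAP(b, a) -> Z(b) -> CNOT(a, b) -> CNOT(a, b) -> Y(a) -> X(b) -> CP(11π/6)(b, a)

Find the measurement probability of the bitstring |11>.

A full measurement returns |11> with probability 1/4. Key observation: gates 6-7 undo each other exactly, leaving only the rest of the circuit to track.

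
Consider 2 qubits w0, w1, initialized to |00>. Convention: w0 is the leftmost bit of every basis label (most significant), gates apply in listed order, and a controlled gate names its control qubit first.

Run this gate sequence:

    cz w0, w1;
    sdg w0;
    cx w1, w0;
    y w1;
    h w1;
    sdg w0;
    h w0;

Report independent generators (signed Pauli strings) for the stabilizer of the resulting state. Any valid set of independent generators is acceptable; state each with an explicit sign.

One valid set of independent stabilizer generators is +XI, -IX (any independent generating set of the same group is equally correct).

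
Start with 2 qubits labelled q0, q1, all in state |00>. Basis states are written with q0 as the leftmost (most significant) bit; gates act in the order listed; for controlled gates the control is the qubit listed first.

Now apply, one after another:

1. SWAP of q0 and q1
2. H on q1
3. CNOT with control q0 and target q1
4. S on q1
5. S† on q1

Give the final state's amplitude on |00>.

|00> carries amplitude sqrt(2)/2 in the final state.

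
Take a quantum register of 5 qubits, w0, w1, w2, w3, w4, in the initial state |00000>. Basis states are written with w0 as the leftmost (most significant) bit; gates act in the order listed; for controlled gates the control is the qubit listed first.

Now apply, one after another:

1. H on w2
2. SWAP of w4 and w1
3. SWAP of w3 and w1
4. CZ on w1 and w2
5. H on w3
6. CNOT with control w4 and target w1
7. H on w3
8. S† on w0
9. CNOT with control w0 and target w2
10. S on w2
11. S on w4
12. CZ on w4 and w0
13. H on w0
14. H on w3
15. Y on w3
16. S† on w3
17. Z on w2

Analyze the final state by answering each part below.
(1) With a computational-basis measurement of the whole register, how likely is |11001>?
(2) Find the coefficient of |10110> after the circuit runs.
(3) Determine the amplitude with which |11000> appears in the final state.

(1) A full measurement returns |11001> with probability 0.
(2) The final state's coefficient on |10110> equals -sqrt(2)*I/4.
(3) |11000> carries amplitude 0 in the final state.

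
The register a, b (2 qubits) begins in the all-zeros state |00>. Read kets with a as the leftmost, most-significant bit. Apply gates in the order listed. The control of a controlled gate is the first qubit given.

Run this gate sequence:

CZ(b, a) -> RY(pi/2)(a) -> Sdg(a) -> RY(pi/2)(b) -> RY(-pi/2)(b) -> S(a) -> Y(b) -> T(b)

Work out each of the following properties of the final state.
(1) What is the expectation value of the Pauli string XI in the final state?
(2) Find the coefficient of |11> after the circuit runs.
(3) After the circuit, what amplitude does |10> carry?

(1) The observable XI averages to 1. Key observation: gates 3-6 undo each other exactly, leaving only the rest of the circuit to track.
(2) The final state's coefficient on |11> equals sqrt(2)*exp(3*I*pi/4)/2.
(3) |10> carries amplitude 0 in the final state.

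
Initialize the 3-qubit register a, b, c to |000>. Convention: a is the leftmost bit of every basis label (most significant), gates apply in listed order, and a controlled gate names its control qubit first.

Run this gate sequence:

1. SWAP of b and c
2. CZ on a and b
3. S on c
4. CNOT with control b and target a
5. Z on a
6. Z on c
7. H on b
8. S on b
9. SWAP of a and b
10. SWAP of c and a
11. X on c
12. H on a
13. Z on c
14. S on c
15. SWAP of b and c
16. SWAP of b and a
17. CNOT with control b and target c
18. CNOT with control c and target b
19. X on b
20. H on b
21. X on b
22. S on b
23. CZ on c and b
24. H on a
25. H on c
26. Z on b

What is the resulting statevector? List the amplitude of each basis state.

The resulting statevector has amplitude -sqrt(2)*I/2 on |100>, sqrt(2)/2 on |111>, and 0 on every other basis state.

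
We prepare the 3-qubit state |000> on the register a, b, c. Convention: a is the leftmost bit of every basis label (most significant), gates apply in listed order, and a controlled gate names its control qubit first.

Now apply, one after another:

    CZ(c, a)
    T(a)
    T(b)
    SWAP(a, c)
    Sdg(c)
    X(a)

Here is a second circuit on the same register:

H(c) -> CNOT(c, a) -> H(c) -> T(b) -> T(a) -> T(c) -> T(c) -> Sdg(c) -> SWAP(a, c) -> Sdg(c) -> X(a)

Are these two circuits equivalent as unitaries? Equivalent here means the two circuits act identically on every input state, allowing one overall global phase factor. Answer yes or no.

No — the two circuits implement different unitaries, even allowing a global phase.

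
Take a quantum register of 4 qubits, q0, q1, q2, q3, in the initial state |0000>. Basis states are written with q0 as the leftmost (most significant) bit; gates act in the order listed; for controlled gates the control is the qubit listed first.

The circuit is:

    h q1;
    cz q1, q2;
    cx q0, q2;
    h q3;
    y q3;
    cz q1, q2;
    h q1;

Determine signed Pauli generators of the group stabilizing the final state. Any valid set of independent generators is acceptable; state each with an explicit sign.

The final state is stabilized by the group generated by -IIIX, +ZIII, +IZII, +IIZI; other independent generating sets are equally valid.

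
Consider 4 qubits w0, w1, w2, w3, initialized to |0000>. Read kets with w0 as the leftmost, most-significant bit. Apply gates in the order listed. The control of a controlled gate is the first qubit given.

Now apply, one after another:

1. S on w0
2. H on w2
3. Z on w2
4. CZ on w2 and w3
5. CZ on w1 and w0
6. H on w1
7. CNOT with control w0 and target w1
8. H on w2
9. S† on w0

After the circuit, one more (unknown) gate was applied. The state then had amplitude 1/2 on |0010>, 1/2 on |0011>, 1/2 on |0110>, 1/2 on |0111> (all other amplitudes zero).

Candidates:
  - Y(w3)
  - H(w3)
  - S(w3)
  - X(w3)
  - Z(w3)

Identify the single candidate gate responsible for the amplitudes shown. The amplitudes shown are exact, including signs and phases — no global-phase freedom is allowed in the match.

The unique candidate consistent with the amplitudes is H(w3).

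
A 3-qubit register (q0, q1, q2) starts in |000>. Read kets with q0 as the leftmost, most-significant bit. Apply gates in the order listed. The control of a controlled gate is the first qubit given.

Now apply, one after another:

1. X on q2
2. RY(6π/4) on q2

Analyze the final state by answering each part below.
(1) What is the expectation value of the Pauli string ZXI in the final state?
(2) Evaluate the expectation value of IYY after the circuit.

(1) In the final state, ZXI has expectation 0.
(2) The expectation value of IYY is 0.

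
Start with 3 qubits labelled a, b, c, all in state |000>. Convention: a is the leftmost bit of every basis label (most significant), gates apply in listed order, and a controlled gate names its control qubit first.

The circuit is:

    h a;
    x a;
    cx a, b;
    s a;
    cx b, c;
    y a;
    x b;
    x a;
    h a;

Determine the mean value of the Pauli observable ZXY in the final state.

In the final state, ZXY has expectation -1.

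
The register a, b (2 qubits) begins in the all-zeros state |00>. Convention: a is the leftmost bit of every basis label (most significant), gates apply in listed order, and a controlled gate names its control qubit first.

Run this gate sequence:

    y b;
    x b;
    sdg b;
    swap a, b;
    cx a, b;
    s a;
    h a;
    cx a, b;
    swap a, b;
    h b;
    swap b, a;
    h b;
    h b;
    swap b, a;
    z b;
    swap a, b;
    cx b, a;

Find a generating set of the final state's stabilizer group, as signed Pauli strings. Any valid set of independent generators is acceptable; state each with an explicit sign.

The stabilizer group can be generated by -XZ, +ZX, among other valid generating sets. Key observation: gates 11-14 undo each other exactly, leaving only the rest of the circuit to track.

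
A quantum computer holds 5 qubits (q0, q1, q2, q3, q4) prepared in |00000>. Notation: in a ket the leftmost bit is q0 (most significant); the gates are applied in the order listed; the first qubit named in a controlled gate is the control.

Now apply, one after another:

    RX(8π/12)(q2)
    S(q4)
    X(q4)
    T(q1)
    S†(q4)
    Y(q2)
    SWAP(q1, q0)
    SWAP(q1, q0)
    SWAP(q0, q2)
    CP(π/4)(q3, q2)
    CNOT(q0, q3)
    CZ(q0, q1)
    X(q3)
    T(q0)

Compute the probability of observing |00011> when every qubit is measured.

The probability of measuring |00011> is 3/4. Key observation: gates 7-8 undo each other exactly, leaving only the rest of the circuit to track.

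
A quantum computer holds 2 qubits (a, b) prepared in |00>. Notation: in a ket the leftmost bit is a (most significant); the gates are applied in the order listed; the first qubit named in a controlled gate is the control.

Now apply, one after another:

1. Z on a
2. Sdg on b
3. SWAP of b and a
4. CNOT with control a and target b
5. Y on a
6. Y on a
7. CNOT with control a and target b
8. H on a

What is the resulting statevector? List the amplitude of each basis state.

The final amplitudes are sqrt(2)/2 on |00>, 0 on |01>, sqrt(2)/2 on |10>, 0 on |11>. Key observation: the block from step 4 through step 7 cancels to the identity and can be dropped.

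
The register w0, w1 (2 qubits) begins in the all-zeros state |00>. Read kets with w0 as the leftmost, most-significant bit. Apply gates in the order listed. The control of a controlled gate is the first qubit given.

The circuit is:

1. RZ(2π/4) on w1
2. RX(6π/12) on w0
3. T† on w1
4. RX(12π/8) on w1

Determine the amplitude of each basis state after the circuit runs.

The resulting statevector has amplitude exp(3*I*pi/4)/2 on |00>, -exp(I*pi/4)/2 on |01>, exp(I*pi/4)/2 on |10>, exp(3*I*pi/4)/2 on |11>.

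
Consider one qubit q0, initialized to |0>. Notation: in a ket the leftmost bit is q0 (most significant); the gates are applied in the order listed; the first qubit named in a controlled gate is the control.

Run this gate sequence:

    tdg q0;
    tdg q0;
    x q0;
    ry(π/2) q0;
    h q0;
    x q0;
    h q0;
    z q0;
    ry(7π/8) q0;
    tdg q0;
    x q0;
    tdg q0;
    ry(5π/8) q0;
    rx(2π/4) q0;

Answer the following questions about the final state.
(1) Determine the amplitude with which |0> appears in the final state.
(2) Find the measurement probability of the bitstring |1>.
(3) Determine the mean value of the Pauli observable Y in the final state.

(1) The amplitude on |0> is exp(-I*pi/4)*sin(5*pi/16)*sin(7*pi/16)/2 - I*exp(-I*pi/4)*sin(5*pi/16)*cos(7*pi/16)/2 + exp(-I*pi/4)*sin(5*pi/16)*cos(7*pi/16)/2 + exp(-I*pi/4)*cos(5*pi/16)*cos(7*pi/16)/2 + I*exp(-I*pi/4)*cos(5*pi/16)*cos(7*pi/16)/2 - exp(-I*pi/4)*sin(7*pi/16)*cos(5*pi/16)/2 + I*exp(-I*pi/4)*sin(7*pi/16)*cos(5*pi/16)/2 + I*exp(-I*pi/4)*sin(5*pi/16)*sin(7*pi/16)/2. Key observation: steps 5-8 multiply out to the identity, so the circuit reduces to the remaining gates.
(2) Outcome |1> occurs with probability 1/2.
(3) The expectation value of Y is sqrt(2)/2.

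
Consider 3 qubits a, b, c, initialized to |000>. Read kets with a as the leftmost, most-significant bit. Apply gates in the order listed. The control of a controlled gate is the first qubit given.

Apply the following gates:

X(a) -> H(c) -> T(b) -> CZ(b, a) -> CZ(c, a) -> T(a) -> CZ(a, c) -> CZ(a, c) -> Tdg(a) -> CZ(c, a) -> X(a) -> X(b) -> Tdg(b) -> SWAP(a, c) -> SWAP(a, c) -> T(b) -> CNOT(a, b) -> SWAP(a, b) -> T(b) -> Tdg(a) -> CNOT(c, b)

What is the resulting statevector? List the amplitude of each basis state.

The resulting statevector has amplitude -sqrt(2)*exp(3*I*pi/4)/2 on |100>, -sqrt(2)*exp(3*I*pi/4)/2 on |111>, and 0 on every other basis state. Key observation: gates 5-10 undo each other exactly, leaving only the rest of the circuit to track.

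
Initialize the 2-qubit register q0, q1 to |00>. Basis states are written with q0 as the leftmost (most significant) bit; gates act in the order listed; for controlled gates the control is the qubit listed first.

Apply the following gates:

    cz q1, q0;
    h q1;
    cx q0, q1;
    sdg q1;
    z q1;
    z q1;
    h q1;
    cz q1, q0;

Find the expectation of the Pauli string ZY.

In the final state, ZY has expectation 1.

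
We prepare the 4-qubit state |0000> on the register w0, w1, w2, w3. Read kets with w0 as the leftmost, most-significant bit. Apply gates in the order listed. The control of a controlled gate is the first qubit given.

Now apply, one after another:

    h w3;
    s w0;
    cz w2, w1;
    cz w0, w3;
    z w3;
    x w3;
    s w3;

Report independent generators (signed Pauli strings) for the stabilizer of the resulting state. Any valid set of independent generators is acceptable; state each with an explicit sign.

The stabilizer group can be generated by -IIIY, +ZIII, +IZII, +IIZI, among other valid generating sets.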